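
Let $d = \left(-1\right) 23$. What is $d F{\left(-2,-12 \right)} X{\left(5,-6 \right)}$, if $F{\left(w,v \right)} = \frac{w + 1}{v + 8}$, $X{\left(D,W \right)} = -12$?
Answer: $69$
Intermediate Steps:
$F{\left(w,v \right)} = \frac{1 + w}{8 + v}$
$d = -23$
$d F{\left(-2,-12 \right)} X{\left(5,-6 \right)} = - 23 \frac{1 - 2}{8 - 12} \left(-12\right) = - 23 \frac{1}{-4} \left(-1\right) \left(-12\right) = - 23 \left(\left(- \frac{1}{4}\right) \left(-1\right)\right) \left(-12\right) = \left(-23\right) \frac{1}{4} \left(-12\right) = \left(- \frac{23}{4}\right) \left(-12\right) = 69$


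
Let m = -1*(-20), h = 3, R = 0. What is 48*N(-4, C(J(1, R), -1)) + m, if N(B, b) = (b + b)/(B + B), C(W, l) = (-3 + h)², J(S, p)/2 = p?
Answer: 20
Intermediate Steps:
J(S, p) = 2*p
m = 20
C(W, l) = 0 (C(W, l) = (-3 + 3)² = 0² = 0)
N(B, b) = b/B (N(B, b) = (2*b)/((2*B)) = (2*b)*(1/(2*B)) = b/B)
48*N(-4, C(J(1, R), -1)) + m = 48*(0/(-4)) + 20 = 48*(0*(-¼)) + 20 = 48*0 + 20 = 0 + 20 = 20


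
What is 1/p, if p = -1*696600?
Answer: -1/696600 ≈ -1.4355e-6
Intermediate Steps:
p = -696600
1/p = 1/(-696600) = -1/696600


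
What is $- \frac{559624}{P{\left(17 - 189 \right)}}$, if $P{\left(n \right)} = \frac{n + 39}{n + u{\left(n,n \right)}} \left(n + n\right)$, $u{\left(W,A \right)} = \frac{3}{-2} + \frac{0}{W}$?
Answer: $\frac{24273691}{11438} \approx 2122.2$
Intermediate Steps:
$u{\left(W,A \right)} = - \frac{3}{2}$ ($u{\left(W,A \right)} = 3 \left(- \frac{1}{2}\right) + 0 = - \frac{3}{2} + 0 = - \frac{3}{2}$)
$P{\left(n \right)} = \frac{2 n \left(39 + n\right)}{- \frac{3}{2} + n}$ ($P{\left(n \right)} = \frac{n + 39}{n - \frac{3}{2}} \left(n + n\right) = \frac{39 + n}{- \frac{3}{2} + n} 2 n = \frac{2 n \left(39 + n\right)}{- \frac{3}{2} + n}$)
$- \frac{559624}{P{\left(17 - 189 \right)}} = - \frac{559624}{4 \left(17 - 189\right) \frac{1}{-3 + 2 \left(17 - 189\right)} \left(39 + \left(17 - 189\right)\right)} = - \frac{559624}{4 \left(-172\right) \frac{1}{-3 + 2 \left(-172\right)} \left(39 - 172\right)} = - \frac{559624}{4 \left(-172\right) \frac{1}{-3 - 344} \left(-133\right)} = - \frac{559624}{4 \left(-172\right) \frac{1}{-347} \left(-133\right)} = - \frac{559624}{4 \left(-172\right) \left(- \frac{1}{347}\right) \left(-133\right)} = - \frac{559624}{- \frac{91504}{347}} = \left(-559624\right) \left(- \frac{347}{91504}\right) = \frac{24273691}{11438}$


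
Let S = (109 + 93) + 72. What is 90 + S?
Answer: 364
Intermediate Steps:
S = 274 (S = 202 + 72 = 274)
90 + S = 90 + 274 = 364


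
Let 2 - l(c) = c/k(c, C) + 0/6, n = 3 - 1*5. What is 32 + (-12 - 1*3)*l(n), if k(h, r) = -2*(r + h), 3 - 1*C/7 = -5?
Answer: 41/18 ≈ 2.2778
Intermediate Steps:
C = 56 (C = 21 - 7*(-5) = 21 + 35 = 56)
k(h, r) = -2*h - 2*r (k(h, r) = -2*(h + r) = -2*h - 2*r)
n = -2 (n = 3 - 5 = -2)
l(c) = 2 - c/(-112 - 2*c) (l(c) = 2 - (c/(-2*c - 2*56) + 0/6) = 2 - (c/(-2*c - 112) + 0*(⅙)) = 2 - (c/(-112 - 2*c) + 0) = 2 - c/(-112 - 2*c))
32 + (-12 - 1*3)*l(n) = 32 + (-12 - 1*3)*((224 + 5*(-2))/(2*(56 - 2))) = 32 + (-12 - 3)*((½)*(224 - 10)/54) = 32 - 15*214/(2*54) = 32 - 15*107/54 = 32 - 535/18 = 41/18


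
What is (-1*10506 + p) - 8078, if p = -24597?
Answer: -43181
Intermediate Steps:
(-1*10506 + p) - 8078 = (-1*10506 - 24597) - 8078 = (-10506 - 24597) - 8078 = -35103 - 8078 = -43181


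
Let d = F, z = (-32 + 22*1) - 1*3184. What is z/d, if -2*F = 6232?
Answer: 1597/1558 ≈ 1.0250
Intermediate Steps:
F = -3116 (F = -½*6232 = -3116)
z = -3194 (z = (-32 + 22) - 3184 = -10 - 3184 = -3194)
d = -3116
z/d = -3194/(-3116) = -3194*(-1/3116) = 1597/1558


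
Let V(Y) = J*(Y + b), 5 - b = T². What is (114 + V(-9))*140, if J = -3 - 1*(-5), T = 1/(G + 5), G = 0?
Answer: 74144/5 ≈ 14829.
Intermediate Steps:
T = ⅕ (T = 1/(0 + 5) = 1/5 = ⅕ ≈ 0.20000)
J = 2 (J = -3 + 5 = 2)
b = 124/25 (b = 5 - (⅕)² = 5 - 1*1/25 = 5 - 1/25 = 124/25 ≈ 4.9600)
V(Y) = 248/25 + 2*Y (V(Y) = 2*(Y + 124/25) = 2*(124/25 + Y) = 248/25 + 2*Y)
(114 + V(-9))*140 = (114 + (248/25 + 2*(-9)))*140 = (114 + (248/25 - 18))*140 = (114 - 202/25)*140 = (2648/25)*140 = 74144/5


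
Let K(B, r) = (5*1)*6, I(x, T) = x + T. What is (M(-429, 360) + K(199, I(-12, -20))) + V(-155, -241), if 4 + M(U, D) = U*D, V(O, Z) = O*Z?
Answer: -117059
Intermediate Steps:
I(x, T) = T + x
M(U, D) = -4 + D*U (M(U, D) = -4 + U*D = -4 + D*U)
K(B, r) = 30 (K(B, r) = 5*6 = 30)
(M(-429, 360) + K(199, I(-12, -20))) + V(-155, -241) = ((-4 + 360*(-429)) + 30) - 155*(-241) = ((-4 - 154440) + 30) + 37355 = (-154444 + 30) + 37355 = -154414 + 37355 = -117059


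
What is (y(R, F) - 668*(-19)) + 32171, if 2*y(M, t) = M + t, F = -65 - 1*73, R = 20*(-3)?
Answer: 44764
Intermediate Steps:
R = -60
F = -138 (F = -65 - 73 = -138)
y(M, t) = M/2 + t/2 (y(M, t) = (M + t)/2 = M/2 + t/2)
(y(R, F) - 668*(-19)) + 32171 = (((1/2)*(-60) + (1/2)*(-138)) - 668*(-19)) + 32171 = ((-30 - 69) + 12692) + 32171 = (-99 + 12692) + 32171 = 12593 + 32171 = 44764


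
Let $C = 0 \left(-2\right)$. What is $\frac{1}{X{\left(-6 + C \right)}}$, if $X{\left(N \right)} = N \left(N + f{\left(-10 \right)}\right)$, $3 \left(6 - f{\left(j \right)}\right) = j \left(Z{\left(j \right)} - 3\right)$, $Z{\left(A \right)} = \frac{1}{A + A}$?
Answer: $\frac{1}{61} \approx 0.016393$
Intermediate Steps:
$Z{\left(A \right)} = \frac{1}{2 A}$
$C = 0$
$f{\left(j \right)} = 6 - \frac{j \left(-3 + \frac{1}{2 j}\right)}{3}$ ($f{\left(j \right)} = 6 - \frac{j \left(\frac{1}{2 j} - 3\right)}{3} = 6 - \frac{j \left(-3 + \frac{1}{2 j}\right)}{3}$)
$X{\left(N \right)} = N \left(- \frac{25}{6} + N\right)$ ($X{\left(N \right)} = N \left(N + \left(\frac{35}{6} - 10\right)\right) = N \left(N - \frac{25}{6}\right) = N \left(- \frac{25}{6} + N\right)$)
$\frac{1}{X{\left(-6 + C \right)}} = \frac{1}{\frac{1}{6} \left(-6 + 0\right) \left(-25 + 6 \left(-6 + 0\right)\right)} = \frac{1}{\frac{1}{6} \left(-6\right) \left(-25 + 6 \left(-6\right)\right)} = \frac{1}{\frac{1}{6} \left(-6\right) \left(-25 - 36\right)} = \frac{1}{\frac{1}{6} \left(-6\right) \left(-61\right)} = \frac{1}{61}$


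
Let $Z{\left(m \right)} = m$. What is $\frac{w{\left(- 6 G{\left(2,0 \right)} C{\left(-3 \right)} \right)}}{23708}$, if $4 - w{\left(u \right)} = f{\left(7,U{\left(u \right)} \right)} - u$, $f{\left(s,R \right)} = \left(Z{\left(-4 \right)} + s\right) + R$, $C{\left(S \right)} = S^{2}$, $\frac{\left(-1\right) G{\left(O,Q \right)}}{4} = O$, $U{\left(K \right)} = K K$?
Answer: $- \frac{186191}{23708} \approx -7.8535$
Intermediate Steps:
$U{\left(K \right)} = K^{2}$
$G{\left(O,Q \right)} = - 4 O$
$f{\left(s,R \right)} = -4 + R + s$ ($f{\left(s,R \right)} = \left(-4 + s\right) + R = -4 + R + s$)
$w{\left(u \right)} = 1 + u - u^{2}$ ($w{\left(u \right)} = 4 - \left(\left(-4 + u^{2} + 7\right) - u\right) = 4 - \left(\left(3 + u^{2}\right) - u\right) = 4 - \left(3 + u^{2} - u\right) = 1 + u - u^{2}$)
$\frac{w{\left(- 6 G{\left(2,0 \right)} C{\left(-3 \right)} \right)}}{23708} = \frac{1 + - 6 \left(\left(-4\right) 2\right) \left(-3\right)^{2} - \left(- 6 \left(\left(-4\right) 2\right) \left(-3\right)^{2}\right)^{2}}{23708} = \left(1 + \left(-6\right) \left(-8\right) 9 - \left(\left(-6\right) \left(-8\right) 9\right)^{2}\right) \frac{1}{23708} = \left(1 + 48 \cdot 9 - \left(48 \cdot 9\right)^{2}\right) \frac{1}{23708} = \left(1 + 432 - 432^{2}\right) \frac{1}{23708} = \left(1 + 432 - 186624\right) \frac{1}{23708} = \left(-186191\right) \frac{1}{23708} = - \frac{186191}{23708}$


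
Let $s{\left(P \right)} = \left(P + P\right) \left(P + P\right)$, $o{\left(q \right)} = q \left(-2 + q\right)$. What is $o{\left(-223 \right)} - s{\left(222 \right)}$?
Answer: $-146961$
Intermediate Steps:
$s{\left(P \right)} = 4 P^{2}$ ($s{\left(P \right)} = 2 P 2 P = 4 P^{2}$)
$o{\left(-223 \right)} - s{\left(222 \right)} = - 223 \left(-2 - 223\right) - 4 \cdot 222^{2} = \left(-223\right) \left(-225\right) - 4 \cdot 49284 = 50175 - 197136 = -146961$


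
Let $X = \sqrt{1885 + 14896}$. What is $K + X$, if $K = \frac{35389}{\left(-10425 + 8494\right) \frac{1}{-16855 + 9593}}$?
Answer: $\frac{256994918}{1931} + \sqrt{16781} \approx 1.3322 \cdot 10^{5}$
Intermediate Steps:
$X = \sqrt{16781} \approx 129.54$
$K = \frac{256994918}{1931}$ ($K = \frac{35389}{\left(-1931\right) \frac{1}{-7262}} = \frac{35389}{\left(-1931\right) \left(- \frac{1}{7262}\right)} = \frac{35389}{\frac{1931}{7262}} = 35389 \cdot \frac{7262}{1931} = \frac{256994918}{1931} \approx 1.3309 \cdot 10^{5}$)
$K + X = \frac{256994918}{1931} + \sqrt{16781}$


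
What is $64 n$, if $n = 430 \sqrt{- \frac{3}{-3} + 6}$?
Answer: $27520 \sqrt{7} \approx 72811.0$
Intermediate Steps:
$n = 430 \sqrt{7}$ ($n = 430 \sqrt{\left(-3\right) \left(- \frac{1}{3}\right) + 6} = 430 \sqrt{1 + 6} = 430 \sqrt{7} \approx 1137.7$)
$64 n = 64 \cdot 430 \sqrt{7} = 27520 \sqrt{7}$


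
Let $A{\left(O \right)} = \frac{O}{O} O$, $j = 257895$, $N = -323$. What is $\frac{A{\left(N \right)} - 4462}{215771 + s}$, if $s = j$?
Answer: $- \frac{4785}{473666} \approx -0.010102$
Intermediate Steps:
$A{\left(O \right)} = O$ ($A{\left(O \right)} = 1 O = O$)
$s = 257895$
$\frac{A{\left(N \right)} - 4462}{215771 + s} = \frac{-323 - 4462}{215771 + 257895} = - \frac{4785}{473666}$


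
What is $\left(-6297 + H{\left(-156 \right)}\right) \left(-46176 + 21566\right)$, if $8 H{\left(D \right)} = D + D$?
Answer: $155928960$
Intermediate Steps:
$H{\left(D \right)} = \frac{D}{4}$ ($H{\left(D \right)} = \frac{D + D}{8} = \frac{2 D}{8} = \frac{D}{4}$)
$\left(-6297 + H{\left(-156 \right)}\right) \left(-46176 + 21566\right) = \left(-6297 + \frac{1}{4} \left(-156\right)\right) \left(-46176 + 21566\right) = \left(-6297 - 39\right) \left(-24610\right) = \left(-6336\right) \left(-24610\right) = 155928960$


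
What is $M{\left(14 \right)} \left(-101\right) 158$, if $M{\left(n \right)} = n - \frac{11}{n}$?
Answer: $- \frac{1476115}{7} \approx -2.1087 \cdot 10^{5}$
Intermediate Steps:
$M{\left(14 \right)} \left(-101\right) 158 = \left(14 - \frac{11}{14}\right) \left(-101\right) 158 = \frac{185}{14} \left(-101\right) 158 = \left(- \frac{18685}{14}\right) 158 = - \frac{1476115}{7}$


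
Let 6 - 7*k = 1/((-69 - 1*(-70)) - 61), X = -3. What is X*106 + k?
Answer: -133199/420 ≈ -317.14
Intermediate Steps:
k = 361/420 (k = 6/7 - 1/(7*((-69 - 1*(-70)) - 61)) = 6/7 - 1/(7*((-69 + 70) - 61)) = 6/7 - 1/(7*(1 - 61)) = 6/7 - ⅐/(-60) = 6/7 - ⅐*(-1/60) = 6/7 + 1/420 = 361/420 ≈ 0.85952)
X*106 + k = -3*106 + 361/420 = -318 + 361/420 = -133199/420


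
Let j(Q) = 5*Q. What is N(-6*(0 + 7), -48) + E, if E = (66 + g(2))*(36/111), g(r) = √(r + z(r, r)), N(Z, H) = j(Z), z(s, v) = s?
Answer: -6954/37 ≈ -187.95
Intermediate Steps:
N(Z, H) = 5*Z
g(r) = √2*√r (g(r) = √(r + r) = √(2*r) = √2*√r)
E = 816/37 (E = (66 + √2*√2)*(36/111) = (66 + 2)*(36*(1/111)) = 68*(12/37) = 816/37 ≈ 22.054)
N(-6*(0 + 7), -48) + E = 5*(-6*(0 + 7)) + 816/37 = 5*(-6*7) + 816/37 = 5*(-42) + 816/37 = -210 + 816/37 = -6954/37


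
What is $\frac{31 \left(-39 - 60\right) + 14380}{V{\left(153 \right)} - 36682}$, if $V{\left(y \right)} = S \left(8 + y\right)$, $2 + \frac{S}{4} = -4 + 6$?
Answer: $- \frac{11311}{36682} \approx -0.30835$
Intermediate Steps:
$S = 0$ ($S = -8 + 4 \left(-4 + 6\right) = -8 + 4 \cdot 2 = -8 + 8 = 0$)
$V{\left(y \right)} = 0$ ($V{\left(y \right)} = 0 \left(8 + y\right) = 0$)
$\frac{31 \left(-39 - 60\right) + 14380}{V{\left(153 \right)} - 36682} = \frac{31 \left(-39 - 60\right) + 14380}{0 - 36682} = \frac{31 \left(-99\right) + 14380}{-36682} = \left(-3069 + 14380\right) \left(- \frac{1}{36682}\right) = 11311 \left(- \frac{1}{36682}\right) = - \frac{11311}{36682}$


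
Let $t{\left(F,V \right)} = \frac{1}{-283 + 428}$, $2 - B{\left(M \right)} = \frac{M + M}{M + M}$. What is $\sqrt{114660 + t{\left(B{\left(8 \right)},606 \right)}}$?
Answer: $\frac{\sqrt{2410726645}}{145} \approx 338.61$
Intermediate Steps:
$B{\left(M \right)} = 1$ ($B{\left(M \right)} = 2 - \frac{M + M}{M + M} = 2 - \frac{2 M}{2 M} = 2 - 2 M \frac{1}{2 M} = 2 - 1 = 1$)
$t{\left(F,V \right)} = \frac{1}{145}$
$\sqrt{114660 + t{\left(B{\left(8 \right)},606 \right)}} = \sqrt{114660 + \frac{1}{145}} = \sqrt{\frac{16625701}{145}} = \frac{\sqrt{2410726645}}{145}$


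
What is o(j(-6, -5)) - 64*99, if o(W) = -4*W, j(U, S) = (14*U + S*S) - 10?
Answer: -6060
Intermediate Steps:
j(U, S) = -10 + S**2 + 14*U (j(U, S) = (14*U + S**2) - 10 = (S**2 + 14*U) - 10 = -10 + S**2 + 14*U)
o(j(-6, -5)) - 64*99 = -4*(-10 + (-5)**2 + 14*(-6)) - 64*99 = -4*(-10 + 25 - 84) - 6336 = -4*(-69) - 6336 = 276 - 6336 = -6060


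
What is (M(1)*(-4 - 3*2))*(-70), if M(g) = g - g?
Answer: 0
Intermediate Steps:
M(g) = 0
(M(1)*(-4 - 3*2))*(-70) = (0*(-4 - 3*2))*(-70) = (0*(-4 - 6))*(-70) = (0*(-10))*(-70) = 0*(-70) = 0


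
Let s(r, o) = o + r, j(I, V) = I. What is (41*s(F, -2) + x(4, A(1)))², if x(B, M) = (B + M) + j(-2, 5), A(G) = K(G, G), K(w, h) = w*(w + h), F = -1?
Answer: 14161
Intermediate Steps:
K(w, h) = w*(h + w)
A(G) = 2*G² (A(G) = G*(G + G) = G*(2*G) = 2*G²)
x(B, M) = -2 + B + M (x(B, M) = (B + M) - 2 = -2 + B + M)
(41*s(F, -2) + x(4, A(1)))² = (41*(-2 - 1) + (-2 + 4 + 2*1²))² = (41*(-3) + (-2 + 4 + 2*1))² = (-123 + (-2 + 4 + 2))² = (-123 + 4)² = (-119)² = 14161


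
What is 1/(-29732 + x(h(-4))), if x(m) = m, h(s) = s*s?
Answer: -1/29716 ≈ -3.3652e-5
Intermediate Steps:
h(s) = s²
1/(-29732 + x(h(-4))) = 1/(-29732 + (-4)²) = 1/(-29732 + 16) = 1/(-29716) = -1/29716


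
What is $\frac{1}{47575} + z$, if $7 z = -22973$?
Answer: $- \frac{1092940468}{333025} \approx -3281.9$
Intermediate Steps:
$z = - \frac{22973}{7}$ ($z = \frac{1}{7} \left(-22973\right) = - \frac{22973}{7} \approx -3281.9$)
$\frac{1}{47575} + z = \frac{1}{47575} - \frac{22973}{7} = - \frac{1092940468}{333025}$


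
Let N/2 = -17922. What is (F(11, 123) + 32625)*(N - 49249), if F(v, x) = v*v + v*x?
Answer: -2901586207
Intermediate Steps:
F(v, x) = v**2 + v*x
N = -35844 (N = 2*(-17922) = -35844)
(F(11, 123) + 32625)*(N - 49249) = (11*(11 + 123) + 32625)*(-35844 - 49249) = (11*134 + 32625)*(-85093) = (1474 + 32625)*(-85093) = 34099*(-85093) = -2901586207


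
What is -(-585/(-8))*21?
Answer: -12285/8 ≈ -1535.6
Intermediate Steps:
-(-585/(-8))*21 = -(-585*(-1)/8)*21 = -(-13*(-45/8))*21 = -585*21/8 = -1*12285/8 = -12285/8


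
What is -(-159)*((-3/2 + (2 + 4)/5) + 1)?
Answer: 1113/10 ≈ 111.30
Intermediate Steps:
-(-159)*((-3/2 + (2 + 4)/5) + 1) = -(-159)*((-3*1/2 + 6*(1/5)) + 1) = -(-159)*((-3/2 + 6/5) + 1) = -(-159)*(-3/10 + 1) = -(-159)*7/10 = -159*(-7/10) = 1113/10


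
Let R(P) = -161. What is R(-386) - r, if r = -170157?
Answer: 169996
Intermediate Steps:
R(-386) - r = -161 - 1*(-170157) = -161 + 170157 = 169996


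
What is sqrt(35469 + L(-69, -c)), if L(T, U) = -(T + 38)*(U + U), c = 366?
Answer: sqrt(12777) ≈ 113.04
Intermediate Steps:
L(T, U) = -2*U*(38 + T) (L(T, U) = -(38 + T)*2*U = -2*U*(38 + T))
sqrt(35469 + L(-69, -c)) = sqrt(35469 - 2*(-1*366)*(38 - 69)) = sqrt(35469 - 2*(-366)*(-31)) = sqrt(35469 - 22692) = sqrt(12777)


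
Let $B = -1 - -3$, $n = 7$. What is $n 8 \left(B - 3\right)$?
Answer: $-56$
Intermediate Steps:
$B = 2$ ($B = -1 + 3 = 2$)
$n 8 \left(B - 3\right) = 7 \cdot 8 \left(2 - 3\right) = 56 \left(-1\right) = -56$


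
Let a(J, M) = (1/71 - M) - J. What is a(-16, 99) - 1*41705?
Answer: -2966947/71 ≈ -41788.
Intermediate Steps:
a(J, M) = 1/71 - J - M (a(J, M) = (1/71 - M) - J = 1/71 - J - M)
a(-16, 99) - 1*41705 = (1/71 - 1*(-16) - 1*99) - 1*41705 = (1/71 + 16 - 99) - 41705 = -5892/71 - 41705 = -2966947/71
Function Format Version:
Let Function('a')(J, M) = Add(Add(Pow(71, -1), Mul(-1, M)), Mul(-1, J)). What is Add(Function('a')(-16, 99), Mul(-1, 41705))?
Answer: Rational(-2966947, 71) ≈ -41788.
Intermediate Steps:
Function('a')(J, M) = Add(Rational(1, 71), Mul(-1, J), Mul(-1, M)) (Function('a')(J, M) = Add(Add(Rational(1, 71), Mul(-1, M)), Mul(-1, J)) = Add(Rational(1, 71), Mul(-1, J), Mul(-1, M)))
Add(Function('a')(-16, 99), Mul(-1, 41705)) = Add(Add(Rational(1, 71), Mul(-1, -16), Mul(-1, 99)), Mul(-1, 41705)) = Add(Add(Rational(1, 71), 16, -99), -41705) = Add(Rational(-5892, 71), -41705) = Rational(-2966947, 71)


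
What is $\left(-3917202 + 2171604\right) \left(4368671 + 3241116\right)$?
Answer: $-13283628967626$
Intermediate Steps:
$\left(-3917202 + 2171604\right) \left(4368671 + 3241116\right) = \left(-1745598\right) 7609787 = -13283628967626$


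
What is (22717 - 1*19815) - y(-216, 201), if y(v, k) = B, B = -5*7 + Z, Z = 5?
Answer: 2932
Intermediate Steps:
B = -30 (B = -5*7 + 5 = -35 + 5 = -30)
y(v, k) = -30
(22717 - 1*19815) - y(-216, 201) = (22717 - 1*19815) - 1*(-30) = (22717 - 19815) + 30 = 2902 + 30 = 2932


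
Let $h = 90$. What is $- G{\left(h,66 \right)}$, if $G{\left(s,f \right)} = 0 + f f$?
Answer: $-4356$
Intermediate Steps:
$G{\left(s,f \right)} = f^{2}$ ($G{\left(s,f \right)} = 0 + f^{2} = f^{2}$)
$- G{\left(h,66 \right)} = - 66^{2} = \left(-1\right) 4356 = -4356$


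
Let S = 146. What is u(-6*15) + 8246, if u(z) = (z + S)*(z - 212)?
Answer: -8666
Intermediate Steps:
u(z) = (-212 + z)*(146 + z) (u(z) = (z + 146)*(z - 212) = (146 + z)*(-212 + z) = (-212 + z)*(146 + z))
u(-6*15) + 8246 = (-30952 + (-6*15)² - (-396)*15) + 8246 = (-30952 + (-90)² - 66*(-90)) + 8246 = (-30952 + 8100 + 5940) + 8246 = -16912 + 8246 = -8666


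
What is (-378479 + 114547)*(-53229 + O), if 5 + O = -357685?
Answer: 108454673508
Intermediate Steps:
O = -357690 (O = -5 - 357685 = -357690)
(-378479 + 114547)*(-53229 + O) = (-378479 + 114547)*(-53229 - 357690) = -263932*(-410919) = 108454673508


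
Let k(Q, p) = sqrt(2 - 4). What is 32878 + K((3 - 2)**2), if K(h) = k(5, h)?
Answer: 32878 + I*sqrt(2) ≈ 32878.0 + 1.4142*I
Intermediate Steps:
k(Q, p) = I*sqrt(2) (k(Q, p) = sqrt(-2) = I*sqrt(2))
K(h) = I*sqrt(2)
32878 + K((3 - 2)**2) = 32878 + I*sqrt(2)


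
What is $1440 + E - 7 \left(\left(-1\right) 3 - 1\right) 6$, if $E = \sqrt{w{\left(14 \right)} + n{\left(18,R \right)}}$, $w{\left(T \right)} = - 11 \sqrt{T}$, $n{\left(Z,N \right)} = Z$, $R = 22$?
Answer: $1440 + 168 \sqrt{18 - 11 \sqrt{14}} \approx 1440.0 + 808.47 i$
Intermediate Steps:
$E = \sqrt{18 - 11 \sqrt{14}}$ ($E = \sqrt{- 11 \sqrt{14} + 18} = \sqrt{18 - 11 \sqrt{14}} \approx 4.8123 i$)
$1440 + E - 7 \left(\left(-1\right) 3 - 1\right) 6 = 1440 + \sqrt{18 - 11 \sqrt{14}} - 7 \left(\left(-1\right) 3 - 1\right) 6 = 1440 + \sqrt{18 - 11 \sqrt{14}} - 7 \left(-3 - 1\right) 6 = 1440 + \sqrt{18 - 11 \sqrt{14}} \left(-7\right) \left(-4\right) 6 = 1440 + \sqrt{18 - 11 \sqrt{14}} \cdot 28 \cdot 6 = 1440 + \sqrt{18 - 11 \sqrt{14}} \cdot 168 = 1440 + 168 \sqrt{18 - 11 \sqrt{14}}$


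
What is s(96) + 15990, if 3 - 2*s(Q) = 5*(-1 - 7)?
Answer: 32023/2 ≈ 16012.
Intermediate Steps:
s(Q) = 43/2 (s(Q) = 3/2 - 5*(-1 - 7)/2 = 3/2 - 5*(-8)/2 = 3/2 - 1/2*(-40) = 3/2 + 20 = 43/2)
s(96) + 15990 = 43/2 + 15990 = 32023/2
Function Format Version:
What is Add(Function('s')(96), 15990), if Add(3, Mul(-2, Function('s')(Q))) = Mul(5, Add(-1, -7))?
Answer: Rational(32023, 2) ≈ 16012.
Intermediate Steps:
Function('s')(Q) = Rational(43, 2) (Function('s')(Q) = Add(Rational(3, 2), Mul(Rational(-1, 2), Mul(5, Add(-1, -7)))) = Add(Rational(3, 2), Mul(Rational(-1, 2), Mul(5, -8))) = Add(Rational(3, 2), Mul(Rational(-1, 2), -40)) = Add(Rational(3, 2), 20) = Rational(43, 2))
Add(Function('s')(96), 15990) = Add(Rational(43, 2), 15990) = Rational(32023, 2)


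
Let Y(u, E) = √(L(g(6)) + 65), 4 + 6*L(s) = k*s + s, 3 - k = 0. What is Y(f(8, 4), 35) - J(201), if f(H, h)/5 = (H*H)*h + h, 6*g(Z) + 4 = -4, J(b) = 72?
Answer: -72 + √571/3 ≈ -64.035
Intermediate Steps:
k = 3 (k = 3 - 1*0 = 3 + 0 = 3)
g(Z) = -4/3 (g(Z) = -⅔ + (⅙)*(-4) = -⅔ - ⅔ = -4/3)
L(s) = -⅔ + 2*s/3 (L(s) = -⅔ + (3*s + s)/6 = -⅔ + (4*s)/6 = -⅔ + 2*s/3)
f(H, h) = 5*h + 5*h*H² (f(H, h) = 5*((H*H)*h + h) = 5*(H²*h + h) = 5*(h*H² + h) = 5*(h + h*H²) = 5*h + 5*h*H²)
Y(u, E) = √571/3 (Y(u, E) = √((-⅔ + (⅔)*(-4/3)) + 65) = √((-⅔ - 8/9) + 65) = √(-14/9 + 65) = √(571/9) = √571/3)
Y(f(8, 4), 35) - J(201) = √571/3 - 1*72 = √571/3 - 72 = -72 + √571/3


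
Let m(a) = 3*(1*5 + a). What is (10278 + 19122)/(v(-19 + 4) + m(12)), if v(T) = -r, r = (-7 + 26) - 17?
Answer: 600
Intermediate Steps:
r = 2 (r = 19 - 17 = 2)
m(a) = 15 + 3*a (m(a) = 3*(5 + a) = 15 + 3*a)
v(T) = -2 (v(T) = -1*2 = -2)
(10278 + 19122)/(v(-19 + 4) + m(12)) = (10278 + 19122)/(-2 + (15 + 3*12)) = 29400/(-2 + (15 + 36)) = 29400/(-2 + 51) = 29400/49 = 29400*(1/49) = 600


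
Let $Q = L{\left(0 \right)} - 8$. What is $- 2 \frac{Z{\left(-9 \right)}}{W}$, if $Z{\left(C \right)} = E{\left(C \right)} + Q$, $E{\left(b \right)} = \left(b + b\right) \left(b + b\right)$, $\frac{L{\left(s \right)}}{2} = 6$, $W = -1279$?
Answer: $\frac{656}{1279} \approx 0.5129$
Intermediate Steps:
$L{\left(s \right)} = 12$ ($L{\left(s \right)} = 2 \cdot 6 = 12$)
$Q = 4$ ($Q = 12 - 8 = 4$)
$E{\left(b \right)} = 4 b^{2}$ ($E{\left(b \right)} = 2 b 2 b = 4 b^{2}$)
$Z{\left(C \right)} = 4 + 4 C^{2}$ ($Z{\left(C \right)} = 4 C^{2} + 4 = 4 + 4 C^{2}$)
$- 2 \frac{Z{\left(-9 \right)}}{W} = - 2 \frac{4 + 4 \left(-9\right)^{2}}{-1279} = - 2 \left(4 + 4 \cdot 81\right) \left(- \frac{1}{1279}\right) = - 2 \left(4 + 324\right) \left(- \frac{1}{1279}\right) = - 2 \cdot 328 \left(- \frac{1}{1279}\right) = \left(-2\right) \left(- \frac{328}{1279}\right) = \frac{656}{1279}$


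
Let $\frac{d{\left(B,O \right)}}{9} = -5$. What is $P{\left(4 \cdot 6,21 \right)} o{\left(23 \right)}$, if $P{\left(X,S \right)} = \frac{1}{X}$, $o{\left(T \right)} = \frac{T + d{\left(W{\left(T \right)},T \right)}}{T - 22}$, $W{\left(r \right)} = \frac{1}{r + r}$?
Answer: $- \frac{11}{12} \approx -0.91667$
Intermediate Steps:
$W{\left(r \right)} = \frac{1}{2 r}$
$d{\left(B,O \right)} = -45$ ($d{\left(B,O \right)} = 9 \left(-5\right) = -45$)
$o{\left(T \right)} = \frac{-45 + T}{-22 + T}$ ($o{\left(T \right)} = \frac{T - 45}{T - 22} = \frac{-45 + T}{-22 + T}$)
$P{\left(4 \cdot 6,21 \right)} o{\left(23 \right)} = \frac{\frac{1}{-22 + 23} \left(-45 + 23\right)}{4 \cdot 6} = \frac{1^{-1} \left(-22\right)}{24} = \frac{1 \left(-22\right)}{24} = \frac{1}{24} \left(-22\right) = - \frac{11}{12}$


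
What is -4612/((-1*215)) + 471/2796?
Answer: 4332139/200380 ≈ 21.620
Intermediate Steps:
-4612/((-1*215)) + 471/2796 = -4612/(-215) + 471*(1/2796) = -4612*(-1/215) + 157/932 = 4612/215 + 157/932 = 4332139/200380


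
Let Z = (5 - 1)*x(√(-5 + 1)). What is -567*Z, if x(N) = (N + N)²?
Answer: 36288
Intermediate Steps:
x(N) = 4*N² (x(N) = (2*N)² = 4*N²)
Z = -64 (Z = (5 - 1)*(4*(√(-5 + 1))²) = 4*(4*(√(-4))²) = 4*(4*(2*I)²) = 4*(4*(-4)) = 4*(-16) = -64)
-567*Z = -567*(-64) = 36288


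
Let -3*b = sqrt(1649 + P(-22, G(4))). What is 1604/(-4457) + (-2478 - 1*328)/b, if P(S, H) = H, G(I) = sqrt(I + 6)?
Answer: -1604/4457 + 8418/sqrt(1649 + sqrt(10)) ≈ 206.74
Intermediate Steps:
G(I) = sqrt(6 + I)
b = -sqrt(1649 + sqrt(10))/3 (b = -sqrt(1649 + sqrt(6 + 4))/3 = -sqrt(1649 + sqrt(10))/3 ≈ -13.549)
1604/(-4457) + (-2478 - 1*328)/b = 1604/(-4457) + (-2478 - 1*328)/((-sqrt(1649 + sqrt(10))/3)) = 1604*(-1/4457) + (-2478 - 328)*(-3/sqrt(1649 + sqrt(10))) = -1604/4457 - (-8418)/sqrt(1649 + sqrt(10)) = -1604/4457 + 8418/sqrt(1649 + sqrt(10))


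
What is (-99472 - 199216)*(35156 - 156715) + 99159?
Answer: 36308313751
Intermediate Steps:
(-99472 - 199216)*(35156 - 156715) + 99159 = -298688*(-121559) + 99159 = 36308214592 + 99159 = 36308313751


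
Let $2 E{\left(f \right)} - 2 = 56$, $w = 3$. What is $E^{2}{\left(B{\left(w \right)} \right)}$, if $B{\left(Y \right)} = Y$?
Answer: $841$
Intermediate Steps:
$E{\left(f \right)} = 29$ ($E{\left(f \right)} = 1 + \frac{1}{2} \cdot 56 = 1 + 28 = 29$)
$E^{2}{\left(B{\left(w \right)} \right)} = 29^{2} = 841$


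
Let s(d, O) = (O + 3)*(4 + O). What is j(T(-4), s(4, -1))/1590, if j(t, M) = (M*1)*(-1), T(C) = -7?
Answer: -1/265 ≈ -0.0037736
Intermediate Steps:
s(d, O) = (3 + O)*(4 + O)
j(t, M) = -M (j(t, M) = M*(-1) = -M)
j(T(-4), s(4, -1))/1590 = -(12 + (-1)² + 7*(-1))/1590 = -(12 + 1 - 7)*(1/1590) = -1*6*(1/1590) = -6*1/1590 = -1/265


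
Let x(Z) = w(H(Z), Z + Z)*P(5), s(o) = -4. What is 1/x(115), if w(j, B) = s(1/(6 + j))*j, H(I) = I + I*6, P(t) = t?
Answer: -1/16100 ≈ -6.2112e-5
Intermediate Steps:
H(I) = 7*I (H(I) = I + 6*I = 7*I)
w(j, B) = -4*j
x(Z) = -140*Z (x(Z) = -28*Z*5 = -140*Z)
1/x(115) = 1/(-140*115) = 1/(-16100) = -1/16100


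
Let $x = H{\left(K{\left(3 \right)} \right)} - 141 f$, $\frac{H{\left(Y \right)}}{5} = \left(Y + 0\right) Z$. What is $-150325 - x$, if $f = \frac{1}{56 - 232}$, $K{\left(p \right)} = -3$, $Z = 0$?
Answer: $- \frac{26457341}{176} \approx -1.5033 \cdot 10^{5}$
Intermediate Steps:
$f = - \frac{1}{176}$ ($f = \frac{1}{-176} = - \frac{1}{176} \approx -0.0056818$)
$H{\left(Y \right)} = 0$ ($H{\left(Y \right)} = 5 \left(Y + 0\right) 0 = 5 Y 0 = 5 \cdot 0 = 0$)
$x = \frac{141}{176}$ ($x = 0 - - \frac{141}{176} = 0 + \frac{141}{176} = \frac{141}{176} \approx 0.80114$)
$-150325 - x = -150325 - \frac{141}{176} = - \frac{26457341}{176}$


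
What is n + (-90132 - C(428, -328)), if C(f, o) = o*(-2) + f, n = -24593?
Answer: -115809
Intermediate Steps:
C(f, o) = f - 2*o (C(f, o) = -2*o + f = f - 2*o)
n + (-90132 - C(428, -328)) = -24593 + (-90132 - (428 - 2*(-328))) = -24593 + (-90132 - (428 + 656)) = -24593 + (-90132 - 1*1084) = -24593 + (-90132 - 1084) = -24593 - 91216 = -115809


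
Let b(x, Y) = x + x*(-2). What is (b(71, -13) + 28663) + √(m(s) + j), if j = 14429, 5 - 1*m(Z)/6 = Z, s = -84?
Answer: 28592 + √14963 ≈ 28714.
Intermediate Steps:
m(Z) = 30 - 6*Z
b(x, Y) = -x (b(x, Y) = x - 2*x = -x)
(b(71, -13) + 28663) + √(m(s) + j) = (-1*71 + 28663) + √((30 - 6*(-84)) + 14429) = (-71 + 28663) + √((30 + 504) + 14429) = 28592 + √(534 + 14429) = 28592 + √14963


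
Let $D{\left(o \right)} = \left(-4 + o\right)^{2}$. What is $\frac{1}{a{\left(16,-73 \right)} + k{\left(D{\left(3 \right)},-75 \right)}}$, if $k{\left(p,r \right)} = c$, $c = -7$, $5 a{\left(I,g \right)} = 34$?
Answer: $-5$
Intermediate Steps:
$a{\left(I,g \right)} = \frac{34}{5}$ ($a{\left(I,g \right)} = \frac{1}{5} \cdot 34 = \frac{34}{5}$)
$k{\left(p,r \right)} = -7$
$\frac{1}{a{\left(16,-73 \right)} + k{\left(D{\left(3 \right)},-75 \right)}} = \frac{1}{\frac{34}{5} - 7} = \frac{1}{- \frac{1}{5}} = -5$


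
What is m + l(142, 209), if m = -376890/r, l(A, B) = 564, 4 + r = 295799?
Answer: 33290298/59159 ≈ 562.73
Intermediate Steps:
r = 295795 (r = -4 + 295799 = 295795)
m = -75378/59159 (m = -376890/295795 = -376890*1/295795 = -75378/59159 ≈ -1.2742)
m + l(142, 209) = -75378/59159 + 564 = 33290298/59159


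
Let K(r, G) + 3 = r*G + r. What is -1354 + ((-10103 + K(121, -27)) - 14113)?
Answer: -28719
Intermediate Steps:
K(r, G) = -3 + r + G*r (K(r, G) = -3 + (r*G + r) = -3 + (G*r + r) = -3 + (r + G*r) = -3 + r + G*r)
-1354 + ((-10103 + K(121, -27)) - 14113) = -1354 + ((-10103 + (-3 + 121 - 27*121)) - 14113) = -1354 + ((-10103 + (-3 + 121 - 3267)) - 14113) = -1354 + ((-10103 - 3149) - 14113) = -1354 + (-13252 - 14113) = -1354 - 27365 = -28719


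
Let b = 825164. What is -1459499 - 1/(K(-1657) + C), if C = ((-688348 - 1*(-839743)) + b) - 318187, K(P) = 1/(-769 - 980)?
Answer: -1680602337615622/1151492627 ≈ -1.4595e+6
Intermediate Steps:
K(P) = -1/1749 (K(P) = 1/(-1749) = -1/1749)
C = 658372 (C = ((-688348 - 1*(-839743)) + 825164) - 318187 = ((-688348 + 839743) + 825164) - 318187 = (151395 + 825164) - 318187 = 976559 - 318187 = 658372)
-1459499 - 1/(K(-1657) + C) = -1459499 - 1/(-1/1749 + 658372) = -1459499 - 1/1151492627/1749 = -1459499 - 1*1749/1151492627 = -1459499 - 1749/1151492627 = -1680602337615622/1151492627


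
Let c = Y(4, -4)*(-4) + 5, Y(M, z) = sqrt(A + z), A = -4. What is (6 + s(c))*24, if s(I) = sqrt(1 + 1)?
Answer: 144 + 24*sqrt(2) ≈ 177.94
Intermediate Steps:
Y(M, z) = sqrt(-4 + z)
c = 5 - 8*I*sqrt(2) (c = sqrt(-4 - 4)*(-4) + 5 = sqrt(-8)*(-4) + 5 = (2*I*sqrt(2))*(-4) + 5 = -8*I*sqrt(2) + 5 = 5 - 8*I*sqrt(2) ≈ 5.0 - 11.314*I)
s(I) = sqrt(2)
(6 + s(c))*24 = (6 + sqrt(2))*24 = 144 + 24*sqrt(2)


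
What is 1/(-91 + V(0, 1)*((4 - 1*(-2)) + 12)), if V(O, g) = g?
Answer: -1/73 ≈ -0.013699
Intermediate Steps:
1/(-91 + V(0, 1)*((4 - 1*(-2)) + 12)) = 1/(-91 + 1*((4 - 1*(-2)) + 12)) = 1/(-91 + 1*((4 + 2) + 12)) = 1/(-91 + 1*(6 + 12)) = 1/(-91 + 1*18) = 1/(-91 + 18) = 1/(-73) = -1/73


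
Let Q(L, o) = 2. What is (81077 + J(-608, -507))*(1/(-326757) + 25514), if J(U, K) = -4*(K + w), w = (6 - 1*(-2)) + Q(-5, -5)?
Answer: 692502779127305/326757 ≈ 2.1193e+9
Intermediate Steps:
w = 10 (w = (6 - 1*(-2)) + 2 = (6 + 2) + 2 = 8 + 2 = 10)
J(U, K) = -40 - 4*K (J(U, K) = -4*(K + 10) = -4*(10 + K) = -40 - 4*K)
(81077 + J(-608, -507))*(1/(-326757) + 25514) = (81077 + (-40 - 4*(-507)))*(1/(-326757) + 25514) = (81077 + (-40 + 2028))*(-1/326757 + 25514) = (81077 + 1988)*(8336878097/326757) = 83065*(8336878097/326757) = 692502779127305/326757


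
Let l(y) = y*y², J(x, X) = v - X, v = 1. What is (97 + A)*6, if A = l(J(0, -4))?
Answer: 1332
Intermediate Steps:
J(x, X) = 1 - X
l(y) = y³
A = 125 (A = (1 - 1*(-4))³ = (1 + 4)³ = 5³ = 125)
(97 + A)*6 = (97 + 125)*6 = 222*6 = 1332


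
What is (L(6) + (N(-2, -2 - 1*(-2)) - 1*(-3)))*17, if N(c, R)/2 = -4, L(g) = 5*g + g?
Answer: 527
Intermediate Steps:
L(g) = 6*g
N(c, R) = -8 (N(c, R) = 2*(-4) = -8)
(L(6) + (N(-2, -2 - 1*(-2)) - 1*(-3)))*17 = (6*6 + (-8 - 1*(-3)))*17 = (36 + (-8 + 3))*17 = (36 - 5)*17 = 31*17 = 527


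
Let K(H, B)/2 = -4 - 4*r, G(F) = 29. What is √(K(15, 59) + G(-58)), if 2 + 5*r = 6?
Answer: √365/5 ≈ 3.8210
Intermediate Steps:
r = ⅘ (r = -⅖ + (⅕)*6 = -⅖ + 6/5 = ⅘ ≈ 0.80000)
K(H, B) = -72/5 (K(H, B) = 2*(-4 - 4*⅘) = 2*(-4 - 16/5) = 2*(-36/5) = -72/5)
√(K(15, 59) + G(-58)) = √(-72/5 + 29) = √(73/5) = √365/5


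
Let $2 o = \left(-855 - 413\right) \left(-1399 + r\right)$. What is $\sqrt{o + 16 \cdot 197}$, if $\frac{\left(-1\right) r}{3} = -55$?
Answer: $2 \sqrt{196377} \approx 886.29$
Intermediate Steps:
$r = 165$ ($r = \left(-3\right) \left(-55\right) = 165$)
$o = 782356$ ($o = \frac{\left(-855 - 413\right) \left(-1399 + 165\right)}{2} = \frac{\left(-1268\right) \left(-1234\right)}{2} = \frac{1}{2} \cdot 1564712 = 782356$)
$\sqrt{o + 16 \cdot 197} = \sqrt{782356 + 16 \cdot 197} = \sqrt{782356 + 3152} = \sqrt{785508} = 2 \sqrt{196377}$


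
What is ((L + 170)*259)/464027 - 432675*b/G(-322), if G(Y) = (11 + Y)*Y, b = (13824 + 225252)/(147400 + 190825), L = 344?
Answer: -869818593739048/314336789461093 ≈ -2.7672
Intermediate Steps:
b = 239076/338225 ≈ 0.70685
G(Y) = Y*(11 + Y)
((L + 170)*259)/464027 - 432675*b/G(-322) = ((344 + 170)*259)/464027 - 432675*(-119538/(54454225*(11 - 322))) = (514*259)*(1/464027) - 432675/(-322*(-311)*(338225/239076)) = 133126*(1/464027) - 432675/(100142*(338225/239076)) = 133126/464027 - 432675/16935263975/119538 = 133126/464027 - 432675*119538/16935263975 = 133126/464027 - 2068844166/677410559 = -869818593739048/314336789461093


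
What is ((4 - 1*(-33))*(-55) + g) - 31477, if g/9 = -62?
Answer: -34070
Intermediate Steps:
g = -558 (g = 9*(-62) = -558)
((4 - 1*(-33))*(-55) + g) - 31477 = ((4 - 1*(-33))*(-55) - 558) - 31477 = ((4 + 33)*(-55) - 558) - 31477 = (37*(-55) - 558) - 31477 = (-2035 - 558) - 31477 = -2593 - 31477 = -34070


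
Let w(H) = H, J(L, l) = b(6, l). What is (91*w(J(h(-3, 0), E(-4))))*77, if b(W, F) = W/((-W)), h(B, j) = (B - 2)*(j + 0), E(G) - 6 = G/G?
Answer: -7007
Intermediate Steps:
E(G) = 7 (E(G) = 6 + G/G = 6 + 1 = 7)
h(B, j) = j*(-2 + B) (h(B, j) = (-2 + B)*j = j*(-2 + B))
b(W, F) = -1 (b(W, F) = W*(-1/W) = -1)
J(L, l) = -1
(91*w(J(h(-3, 0), E(-4))))*77 = (91*(-1))*77 = -91*77 = -7007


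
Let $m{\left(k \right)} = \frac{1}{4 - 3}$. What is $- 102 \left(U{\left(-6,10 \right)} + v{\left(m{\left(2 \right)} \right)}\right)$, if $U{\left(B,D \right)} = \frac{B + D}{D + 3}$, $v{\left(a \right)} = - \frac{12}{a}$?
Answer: $\frac{15504}{13} \approx 1192.6$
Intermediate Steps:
$m{\left(k \right)} = 1$ ($m{\left(k \right)} = 1^{-1} = 1$)
$U{\left(B,D \right)} = \frac{B + D}{3 + D}$
$- 102 \left(U{\left(-6,10 \right)} + v{\left(m{\left(2 \right)} \right)}\right) = - 102 \left(\frac{-6 + 10}{3 + 10} - \frac{12}{1}\right) = - 102 \left(\frac{1}{13} \cdot 4 - 12\right) = - 102 \left(\frac{4}{13} - 12\right) = \left(-102\right) \left(- \frac{152}{13}\right) = \frac{15504}{13}$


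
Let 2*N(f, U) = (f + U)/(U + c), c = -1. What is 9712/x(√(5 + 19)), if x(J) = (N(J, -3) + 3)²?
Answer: 621568/(27 - 2*√6)² ≈ 1272.5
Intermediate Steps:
N(f, U) = (U + f)/(2*(-1 + U)) (N(f, U) = ((f + U)/(U - 1))/2 = ((U + f)/(-1 + U))/2 = (U + f)/(2*(-1 + U)))
x(J) = (27/8 - J/8)² (x(J) = ((-3 + J)/(2*(-1 - 3)) + 3)² = ((½)*(-3 + J)/(-4) + 3)² = ((½)*(-¼)*(-3 + J) + 3)² = ((3/8 - J/8) + 3)² = (27/8 - J/8)²)
9712/x(√(5 + 19)) = 9712/(((-27 + √(5 + 19))²/64)) = 9712/(((-27 + √24)²/64)) = 9712/(((-27 + 2*√6)²/64)) = 9712*(64/(-27 + 2*√6)²) = 621568/(-27 + 2*√6)²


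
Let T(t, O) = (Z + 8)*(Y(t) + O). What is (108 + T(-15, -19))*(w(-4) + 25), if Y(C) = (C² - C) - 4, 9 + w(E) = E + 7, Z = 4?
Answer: 51528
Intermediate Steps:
w(E) = -2 + E (w(E) = -9 + (E + 7) = -9 + (7 + E) = -2 + E)
Y(C) = -4 + C² - C
T(t, O) = -48 - 12*t + 12*O + 12*t² (T(t, O) = (4 + 8)*((-4 + t² - t) + O) = 12*(-4 + O + t² - t) = -48 - 12*t + 12*O + 12*t²)
(108 + T(-15, -19))*(w(-4) + 25) = (108 + (-48 - 12*(-15) + 12*(-19) + 12*(-15)²))*((-2 - 4) + 25) = (108 + (-48 + 180 - 228 + 12*225))*(-6 + 25) = (108 + (-48 + 180 - 228 + 2700))*19 = (108 + 2604)*19 = 2712*19 = 51528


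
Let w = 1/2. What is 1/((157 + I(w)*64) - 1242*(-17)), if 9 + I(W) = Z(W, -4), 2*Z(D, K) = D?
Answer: 1/20711 ≈ 4.8284e-5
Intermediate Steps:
Z(D, K) = D/2
w = ½ ≈ 0.50000
I(W) = -9 + W/2
1/((157 + I(w)*64) - 1242*(-17)) = 1/((157 + (-9 + (½)*(½))*64) - 1242*(-17)) = 1/((157 + (-9 + ¼)*64) + 21114) = 1/((157 - 35/4*64) + 21114) = 1/((157 - 560) + 21114) = 1/(-403 + 21114) = 1/20711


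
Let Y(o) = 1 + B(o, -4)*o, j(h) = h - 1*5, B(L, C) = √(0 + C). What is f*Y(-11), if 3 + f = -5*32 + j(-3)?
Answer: -171 + 3762*I ≈ -171.0 + 3762.0*I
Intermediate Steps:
B(L, C) = √C
j(h) = -5 + h (j(h) = h - 5 = -5 + h)
Y(o) = 1 + 2*I*o (Y(o) = 1 + √(-4)*o = 1 + (2*I)*o = 1 + 2*I*o)
f = -171 (f = -3 + (-5*32 + (-5 - 3)) = -3 + (-160 - 8) = -3 - 168 = -171)
f*Y(-11) = -171*(1 + 2*I*(-11)) = -171*(1 - 22*I) = -171 + 3762*I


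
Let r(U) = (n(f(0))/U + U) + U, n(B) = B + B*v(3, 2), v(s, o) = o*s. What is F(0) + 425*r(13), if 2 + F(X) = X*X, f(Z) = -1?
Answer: 140649/13 ≈ 10819.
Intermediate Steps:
n(B) = 7*B (n(B) = B + B*(2*3) = B + B*6 = B + 6*B = 7*B)
r(U) = -7/U + 2*U (r(U) = ((7*(-1))/U + U) + U = (-7/U + U) + U = (U - 7/U) + U = -7/U + 2*U)
F(X) = -2 + X**2 (F(X) = -2 + X*X = -2 + X**2)
F(0) + 425*r(13) = (-2 + 0**2) + 425*(-7/13 + 2*13) = (-2 + 0) + 425*(-7*1/13 + 26) = -2 + 425*(-7/13 + 26) = -2 + 425*(331/13) = -2 + 140675/13 = 140649/13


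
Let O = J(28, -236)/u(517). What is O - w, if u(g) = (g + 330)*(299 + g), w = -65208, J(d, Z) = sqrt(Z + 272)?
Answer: 7511439937/115192 ≈ 65208.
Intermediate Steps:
J(d, Z) = sqrt(272 + Z)
u(g) = (299 + g)*(330 + g) (u(g) = (330 + g)*(299 + g) = (299 + g)*(330 + g))
O = 1/115192 (O = sqrt(272 - 236)/(98670 + 517**2 + 629*517) = sqrt(36)/(98670 + 267289 + 325193) = 6/691152 = 6*(1/691152) = 1/115192 ≈ 8.6812e-6)
O - w = 1/115192 - 1*(-65208) = 1/115192 + 65208 = 7511439937/115192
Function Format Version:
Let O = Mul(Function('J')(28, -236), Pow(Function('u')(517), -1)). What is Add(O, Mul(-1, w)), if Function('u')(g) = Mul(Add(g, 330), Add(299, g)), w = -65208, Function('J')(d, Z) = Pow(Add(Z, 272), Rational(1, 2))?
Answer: Rational(7511439937, 115192) ≈ 65208.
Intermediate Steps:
Function('J')(d, Z) = Pow(Add(272, Z), Rational(1, 2))
Function('u')(g) = Mul(Add(299, g), Add(330, g)) (Function('u')(g) = Mul(Add(330, g), Add(299, g)) = Mul(Add(299, g), Add(330, g)))
O = Rational(1, 115192) (O = Mul(Pow(Add(272, -236), Rational(1, 2)), Pow(Add(98670, Pow(517, 2), Mul(629, 517)), -1)) = Mul(Pow(36, Rational(1, 2)), Pow(Add(98670, 267289, 325193), -1)) = Mul(6, Pow(691152, -1)) = Mul(6, Rational(1, 691152)) = Rational(1, 115192) ≈ 8.6812e-6)
Add(O, Mul(-1, w)) = Add(Rational(1, 115192), Mul(-1, -65208)) = Add(Rational(1, 115192), 65208) = Rational(7511439937, 115192)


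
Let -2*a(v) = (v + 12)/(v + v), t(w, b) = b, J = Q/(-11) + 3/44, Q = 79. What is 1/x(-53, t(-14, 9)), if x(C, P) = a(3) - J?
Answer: 22/129 ≈ 0.17054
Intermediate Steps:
J = -313/44 (J = 79/(-11) + 3/44 = 79*(-1/11) + 3*(1/44) = -79/11 + 3/44 = -313/44 ≈ -7.1136)
a(v) = -(12 + v)/(4*v) (a(v) = -(v + 12)/(2*(v + v)) = -(12 + v)/(2*(2*v)) = -(12 + v)*1/(2*v)/2 = -(12 + v)/(4*v))
x(C, P) = 129/22 (x(C, P) = (¼)*(-12 - 1*3)/3 - 1*(-313/44) = (¼)*(⅓)*(-12 - 3) + 313/44 = (¼)*(⅓)*(-15) + 313/44 = -5/4 + 313/44 = 129/22)
1/x(-53, t(-14, 9)) = 1/(129/22) = 22/129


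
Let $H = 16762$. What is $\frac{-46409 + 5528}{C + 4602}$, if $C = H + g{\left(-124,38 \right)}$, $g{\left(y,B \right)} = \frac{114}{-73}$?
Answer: $- \frac{2984313}{1559458} \approx -1.9137$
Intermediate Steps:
$g{\left(y,B \right)} = - \frac{114}{73}$ ($g{\left(y,B \right)} = 114 \left(- \frac{1}{73}\right) = - \frac{114}{73}$)
$C = \frac{1223512}{73}$ ($C = 16762 - \frac{114}{73} = \frac{1223512}{73} \approx 16760.0$)
$\frac{-46409 + 5528}{C + 4602} = \frac{-46409 + 5528}{\frac{1223512}{73} + 4602} = - \frac{40881}{\frac{1559458}{73}} = \left(-40881\right) \frac{73}{1559458} = - \frac{2984313}{1559458}$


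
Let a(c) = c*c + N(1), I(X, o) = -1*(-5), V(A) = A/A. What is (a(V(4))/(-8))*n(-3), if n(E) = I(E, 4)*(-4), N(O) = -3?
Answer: -5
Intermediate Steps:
V(A) = 1
I(X, o) = 5
a(c) = -3 + c² (a(c) = c*c - 3 = c² - 3 = -3 + c²)
n(E) = -20 (n(E) = 5*(-4) = -20)
(a(V(4))/(-8))*n(-3) = ((-3 + 1²)/(-8))*(-20) = -(-3 + 1)/8*(-20) = -⅛*(-2)*(-20) = (¼)*(-20) = -5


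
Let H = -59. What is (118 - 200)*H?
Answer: 4838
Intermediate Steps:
(118 - 200)*H = (118 - 200)*(-59) = -82*(-59) = 4838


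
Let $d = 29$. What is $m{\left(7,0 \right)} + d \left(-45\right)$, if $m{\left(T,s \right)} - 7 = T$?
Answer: $-1291$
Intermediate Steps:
$m{\left(T,s \right)} = 7 + T$
$m{\left(7,0 \right)} + d \left(-45\right) = \left(7 + 7\right) + 29 \left(-45\right) = 14 - 1305 = -1291$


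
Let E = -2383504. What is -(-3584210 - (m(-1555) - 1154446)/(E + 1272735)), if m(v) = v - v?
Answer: 3981230511936/1110769 ≈ 3.5842e+6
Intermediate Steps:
m(v) = 0
-(-3584210 - (m(-1555) - 1154446)/(E + 1272735)) = -(-3584210 - (0 - 1154446)/(-2383504 + 1272735)) = -(-3584210 - (-1154446)/(-1110769)) = -(-3584210 - (-1154446)*(-1)/1110769) = -(-3584210 - 1*1154446/1110769) = -(-3584210 - 1154446/1110769) = -1*(-3981230511936/1110769) = 3981230511936/1110769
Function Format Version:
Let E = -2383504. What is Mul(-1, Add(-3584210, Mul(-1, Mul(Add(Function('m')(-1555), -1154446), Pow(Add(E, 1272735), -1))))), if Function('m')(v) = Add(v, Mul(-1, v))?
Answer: Rational(3981230511936, 1110769) ≈ 3.5842e+6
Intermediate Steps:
Function('m')(v) = 0
Mul(-1, Add(-3584210, Mul(-1, Mul(Add(Function('m')(-1555), -1154446), Pow(Add(E, 1272735), -1))))) = Mul(-1, Add(-3584210, Mul(-1, Mul(Add(0, -1154446), Pow(Add(-2383504, 1272735), -1))))) = Mul(-1, Add(-3584210, Mul(-1, Mul(-1154446, Pow(-1110769, -1))))) = Mul(-1, Add(-3584210, Mul(-1, Mul(-1154446, Rational(-1, 1110769))))) = Mul(-1, Add(-3584210, Mul(-1, Rational(1154446, 1110769)))) = Mul(-1, Add(-3584210, Rational(-1154446, 1110769))) = Mul(-1, Rational(-3981230511936, 1110769)) = Rational(3981230511936, 1110769)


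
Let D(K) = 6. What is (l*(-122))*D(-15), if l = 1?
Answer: -732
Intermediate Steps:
(l*(-122))*D(-15) = (1*(-122))*6 = -122*6 = -732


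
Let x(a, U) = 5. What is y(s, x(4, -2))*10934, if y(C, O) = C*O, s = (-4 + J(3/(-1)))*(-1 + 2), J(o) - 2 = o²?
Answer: 382690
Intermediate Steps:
J(o) = 2 + o²
s = 7 (s = (-4 + (2 + (3/(-1))²))*(-1 + 2) = (-4 + (2 + (3*(-1))²))*1 = (-4 + (2 + (-3)²))*1 = (-4 + (2 + 9))*1 = (-4 + 11)*1 = 7*1 = 7)
y(s, x(4, -2))*10934 = (7*5)*10934 = 35*10934 = 382690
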